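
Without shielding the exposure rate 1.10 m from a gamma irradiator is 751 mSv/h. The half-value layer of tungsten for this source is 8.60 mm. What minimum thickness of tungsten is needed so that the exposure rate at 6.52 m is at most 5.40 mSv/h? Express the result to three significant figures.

17.1 mm

At 6.52 m, distance alone gives 751 × (1.10/6.52)² = 751 × 0.02846 = 21.37 mSv/h.
Further attenuation needed: 21.37/5.40 = 3.957.
n = log₂(3.957) = 1.984 half-value layers.
Thickness = 1.984 × 8.60 mm = 17.06 mm.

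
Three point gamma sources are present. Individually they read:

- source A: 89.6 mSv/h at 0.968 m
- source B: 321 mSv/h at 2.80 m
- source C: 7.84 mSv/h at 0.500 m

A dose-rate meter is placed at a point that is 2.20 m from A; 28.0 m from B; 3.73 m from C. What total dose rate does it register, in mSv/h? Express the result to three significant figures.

Each source contributes Iᵢ·(dᵢ/rᵢ)²; contributions add.
A: 89.6 × (0.968/2.20)² = 17.35 mSv/h
B: 321 × (2.80/28.0)² = 3.210 mSv/h
C: 7.84 × (0.500/3.73)² = 0.1409 mSv/h
Total = 17.35 + 3.210 + 0.1409 = 20.70 mSv/h.

20.7 mSv/h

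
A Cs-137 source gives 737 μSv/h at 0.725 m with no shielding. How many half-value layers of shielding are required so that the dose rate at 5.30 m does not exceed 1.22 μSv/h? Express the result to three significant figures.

At 5.30 m, distance alone gives (0.725/5.30)² = 0.01871, so 737 × 0.01871 = 13.79 μSv/h.
Further attenuation needed: 13.79/1.22 = 11.30.
n = log₂(11.30) = 3.498 half-value layers.

3.50 half-value layers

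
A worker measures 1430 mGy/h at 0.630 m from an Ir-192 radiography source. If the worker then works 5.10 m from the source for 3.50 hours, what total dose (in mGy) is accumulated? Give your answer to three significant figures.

76.4 mGy

By the inverse-square law, rate at 5.10 m:
1430 × (0.630/5.10)² = 1430 × 0.01526 = 21.82 mGy/h.
Dose = rate × time = 21.82 mGy/h × 3.500 h = 76.37 mGy.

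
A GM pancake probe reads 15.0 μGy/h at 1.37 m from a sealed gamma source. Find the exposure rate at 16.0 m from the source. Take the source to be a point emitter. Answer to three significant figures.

Since intensity falls as 1/r², the rate at 16.0 m is
15.0 × (1.37/16.0)² = 15.0 × 0.007332 = 0.1100 μGy/h.

0.110 μGy/h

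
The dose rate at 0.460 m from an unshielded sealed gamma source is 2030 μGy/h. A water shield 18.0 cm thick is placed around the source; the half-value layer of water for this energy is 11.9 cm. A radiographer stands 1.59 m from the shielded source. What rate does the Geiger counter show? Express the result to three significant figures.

Distance alone: (0.460/1.59)² = 0.08370, so 2030 × 0.08370 = 169.9 μGy/h.
Shield: 18.0/11.9 = 1.513 half-value layers → attenuation 2^(−1.513) = 0.3504.
Combined: 169.9 × 0.3504 = 59.53 μGy/h.

59.5 μGy/h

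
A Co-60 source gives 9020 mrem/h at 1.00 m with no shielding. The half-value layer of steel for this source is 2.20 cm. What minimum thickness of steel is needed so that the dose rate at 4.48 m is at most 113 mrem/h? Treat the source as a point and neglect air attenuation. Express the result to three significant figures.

At 4.48 m, distance alone gives (1.00/4.48)² = 0.04982, so 9020 × 0.04982 = 449.4 mrem/h.
Further attenuation needed: 449.4/113 = 3.977.
n = log₂(3.977) = 1.992 half-value layers.
Thickness = 1.992 × 2.20 cm = 4.382 cm.

4.38 cm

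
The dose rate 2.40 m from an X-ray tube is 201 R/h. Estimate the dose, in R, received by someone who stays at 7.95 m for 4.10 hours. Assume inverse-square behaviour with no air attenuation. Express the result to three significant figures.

75.1 R

Using I₁d₁² = I₂d₂², rate at 7.95 m:
(2.40/7.95)² = 0.09114, so 201 × 0.09114 = 18.32 R/h.
Dose = rate × time = 18.32 R/h × 4.100 h = 75.11 R.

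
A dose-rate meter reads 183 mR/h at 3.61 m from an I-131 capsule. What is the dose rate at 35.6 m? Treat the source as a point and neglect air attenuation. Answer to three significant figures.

1.88 mR/h

By the inverse-square law, the rate at 35.6 m is
183 × (3.61/35.6)² = 183 × 0.01028 = 1.881 mR/h.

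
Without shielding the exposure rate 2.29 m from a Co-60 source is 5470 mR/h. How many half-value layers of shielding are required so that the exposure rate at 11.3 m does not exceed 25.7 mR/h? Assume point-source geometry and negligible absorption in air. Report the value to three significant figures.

At 11.3 m, distance alone gives 5470 × (2.29/11.3)² = 5470 × 0.04107 = 224.7 mR/h.
Further attenuation needed: 224.7/25.7 = 8.743.
n = log₂(8.743) = 3.128 half-value layers.

3.13 half-value layers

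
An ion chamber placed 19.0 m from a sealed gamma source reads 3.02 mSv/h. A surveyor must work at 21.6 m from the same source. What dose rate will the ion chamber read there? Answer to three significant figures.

Since intensity falls as 1/r², scaling from 19.0 m to 21.6 m:
(19.0/21.6)² = 0.7737, so 3.02 × 0.7737 = 2.337 mSv/h.

2.34 mSv/h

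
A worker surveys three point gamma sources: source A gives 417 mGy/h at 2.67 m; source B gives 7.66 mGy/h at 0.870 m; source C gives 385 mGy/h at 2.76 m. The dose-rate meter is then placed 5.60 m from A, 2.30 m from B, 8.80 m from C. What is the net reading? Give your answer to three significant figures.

Each source contributes Iᵢ·(dᵢ/rᵢ)²; contributions add.
A: 417 × (2.67/5.60)² = 94.79 mGy/h
B: 7.66 × (0.870/2.30)² = 1.096 mGy/h
C: 385 × (2.76/8.80)² = 37.87 mGy/h
Total = 94.79 + 1.096 + 37.87 = 133.8 mGy/h.

134 mGy/h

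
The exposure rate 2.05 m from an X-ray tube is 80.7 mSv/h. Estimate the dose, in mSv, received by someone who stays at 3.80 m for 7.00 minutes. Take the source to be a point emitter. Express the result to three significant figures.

2.74 mSv

By the inverse-square law, rate at 3.80 m:
80.7 × (2.05/3.80)² = 80.7 × 0.2910 = 23.48 mSv/h.
Dose = rate × time = 23.48 mSv/h × 0.1167 h = 2.740 mSv.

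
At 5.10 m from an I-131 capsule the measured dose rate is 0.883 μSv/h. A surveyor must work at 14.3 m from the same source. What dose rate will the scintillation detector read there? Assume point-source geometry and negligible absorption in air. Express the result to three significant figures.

0.112 μSv/h

Intensity scales as (d₁/d₂)², so scaling from 5.10 m to 14.3 m:
0.883 × (5.10/14.3)² = 0.883 × 0.1272 = 0.1123 μSv/h.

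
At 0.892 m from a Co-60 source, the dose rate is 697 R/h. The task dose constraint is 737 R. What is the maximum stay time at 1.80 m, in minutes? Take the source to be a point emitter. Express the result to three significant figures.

258 min

Since intensity falls as 1/r², rate at 1.80 m:
697 × (0.892/1.80)² = 697 × 0.2456 = 171.2 R/h.
Stay time = 737 R ÷ 171.2 R/h = 4.305 h = 258.3 min.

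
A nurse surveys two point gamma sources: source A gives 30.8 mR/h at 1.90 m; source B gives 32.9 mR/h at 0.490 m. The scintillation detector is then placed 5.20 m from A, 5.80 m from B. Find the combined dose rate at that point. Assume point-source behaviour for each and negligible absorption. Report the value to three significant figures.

By superposition, sum each source's inverse-square contribution:
A: 30.8 × (1.90/5.20)² = 4.112 mR/h
B: 32.9 × (0.490/5.80)² = 0.2348 mR/h
Total = 4.112 + 0.2348 = 4.347 mR/h.

4.35 mR/h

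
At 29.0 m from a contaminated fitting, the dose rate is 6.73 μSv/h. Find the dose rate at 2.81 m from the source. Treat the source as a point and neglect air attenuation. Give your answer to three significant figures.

Using I₁d₁² = I₂d₂², the rate at 2.81 m is
(29.0/2.81)² = 106.5, so 6.73 × 106.5 = 716.7 μSv/h.

717 μSv/h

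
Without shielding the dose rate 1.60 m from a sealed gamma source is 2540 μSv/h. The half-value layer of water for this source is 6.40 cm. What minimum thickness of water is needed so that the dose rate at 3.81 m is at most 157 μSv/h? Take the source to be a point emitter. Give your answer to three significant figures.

At 3.81 m, distance alone gives 2540 × (1.60/3.81)² = 2540 × 0.1764 = 448.1 μSv/h.
Further attenuation needed: 448.1/157 = 2.854.
n = log₂(2.854) = 1.513 half-value layers.
Thickness = 1.513 × 6.40 cm = 9.683 cm.

9.68 cm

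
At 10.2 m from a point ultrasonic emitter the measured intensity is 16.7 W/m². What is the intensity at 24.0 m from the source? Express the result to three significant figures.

By the inverse-square law, scaling from 10.2 m to 24.0 m:
(10.2/24.0)² = 0.1806, so 16.7 × 0.1806 = 3.016 W/m².

3.02 W/m²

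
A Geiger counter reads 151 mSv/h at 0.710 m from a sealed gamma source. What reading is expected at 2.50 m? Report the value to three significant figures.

12.2 mSv/h

Using I₁d₁² = I₂d₂², the rate at 2.50 m is
151 × (0.710/2.50)² = 151 × 0.08066 = 12.18 mSv/h.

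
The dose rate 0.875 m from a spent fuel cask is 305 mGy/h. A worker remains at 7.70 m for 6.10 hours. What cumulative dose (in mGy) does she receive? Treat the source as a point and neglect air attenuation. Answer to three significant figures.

By the inverse-square law, rate at 7.70 m:
305 × (0.875/7.70)² = 305 × 0.01291 = 3.938 mGy/h.
Dose = rate × time = 3.938 mGy/h × 6.100 h = 24.02 mGy.

24.0 mGy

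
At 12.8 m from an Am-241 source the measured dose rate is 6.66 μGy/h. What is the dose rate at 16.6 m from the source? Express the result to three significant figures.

3.96 μGy/h

By the inverse-square law, scaling from 12.8 m to 16.6 m:
(12.8/16.6)² = 0.5946, so 6.66 × 0.5946 = 3.960 μGy/h.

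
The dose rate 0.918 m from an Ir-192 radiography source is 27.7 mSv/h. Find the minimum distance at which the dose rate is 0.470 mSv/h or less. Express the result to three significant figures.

Intensity scales as (d₁/d₂)², so d₂ = d₁·√(I₁/I₂).
I₁/I₂ = 27.7/0.470 = 58.94, so d₂ = 0.918 × √58.94 = 7.048 m.

7.05 m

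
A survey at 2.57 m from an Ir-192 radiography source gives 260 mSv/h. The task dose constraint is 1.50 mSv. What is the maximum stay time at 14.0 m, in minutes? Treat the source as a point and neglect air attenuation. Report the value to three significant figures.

10.3 min

Intensity scales as (d₁/d₂)², so rate at 14.0 m:
(2.57/14.0)² = 0.03370, so 260 × 0.03370 = 8.762 mSv/h.
Stay time = 1.50 mSv ÷ 8.762 mSv/h = 0.1712 h = 10.27 min.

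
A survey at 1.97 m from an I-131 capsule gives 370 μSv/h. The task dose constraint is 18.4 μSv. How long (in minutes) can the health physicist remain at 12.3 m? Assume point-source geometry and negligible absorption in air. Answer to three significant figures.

Since intensity falls as 1/r², rate at 12.3 m:
(1.97/12.3)² = 0.02565, so 370 × 0.02565 = 9.490 μSv/h.
Stay time = 18.4 μSv ÷ 9.490 μSv/h = 1.939 h = 116.3 min.

116 min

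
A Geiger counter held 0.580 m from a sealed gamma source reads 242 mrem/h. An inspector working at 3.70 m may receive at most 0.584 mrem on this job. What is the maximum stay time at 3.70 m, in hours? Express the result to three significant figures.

0.0982 h

Applying the 1/r² law, rate at 3.70 m:
242 × (0.580/3.70)² = 242 × 0.02457 = 5.946 mrem/h.
Stay time = 0.584 mrem ÷ 5.946 mrem/h = 0.09822 h.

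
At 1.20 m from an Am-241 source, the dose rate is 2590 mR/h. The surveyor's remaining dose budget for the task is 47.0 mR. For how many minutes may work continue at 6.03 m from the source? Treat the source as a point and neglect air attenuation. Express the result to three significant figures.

27.5 min

Applying the 1/r² law, rate at 6.03 m:
2590 × (1.20/6.03)² = 2590 × 0.03960 = 102.6 mR/h.
Stay time = 47.0 mR ÷ 102.6 mR/h = 0.4581 h = 27.49 min.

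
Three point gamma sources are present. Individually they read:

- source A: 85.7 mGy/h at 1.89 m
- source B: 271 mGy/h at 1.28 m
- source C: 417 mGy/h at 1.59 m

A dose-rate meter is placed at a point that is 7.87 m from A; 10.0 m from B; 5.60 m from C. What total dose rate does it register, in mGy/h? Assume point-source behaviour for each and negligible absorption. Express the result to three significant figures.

43.0 mGy/h

By superposition, sum each source's inverse-square contribution:
A: 85.7 × (1.89/7.87)² = 4.943 mGy/h
B: 271 × (1.28/10.0)² = 4.440 mGy/h
C: 417 × (1.59/5.60)² = 33.62 mGy/h
Total = 4.943 + 4.440 + 33.62 = 43.00 mGy/h.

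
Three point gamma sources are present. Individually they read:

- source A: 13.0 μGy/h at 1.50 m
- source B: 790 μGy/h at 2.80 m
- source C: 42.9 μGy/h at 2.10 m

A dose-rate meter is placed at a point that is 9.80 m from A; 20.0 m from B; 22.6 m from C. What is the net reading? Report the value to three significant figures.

By superposition, sum each source's inverse-square contribution:
A: 13.0 × (1.50/9.80)² = 0.3046 μGy/h
B: 790 × (2.80/20.0)² = 15.48 μGy/h
C: 42.9 × (2.10/22.6)² = 0.3704 μGy/h
Total = 0.3046 + 15.48 + 0.3704 = 16.16 μGy/h.

16.2 μGy/h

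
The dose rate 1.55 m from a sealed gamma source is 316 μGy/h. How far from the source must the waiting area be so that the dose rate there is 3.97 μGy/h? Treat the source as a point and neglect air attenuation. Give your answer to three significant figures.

13.8 m

Applying the 1/r² law, d₂ = d₁·√(I₁/I₂).
I₁/I₂ = 316/3.97 = 79.60, so d₂ = 1.55 × √79.60 = 13.83 m.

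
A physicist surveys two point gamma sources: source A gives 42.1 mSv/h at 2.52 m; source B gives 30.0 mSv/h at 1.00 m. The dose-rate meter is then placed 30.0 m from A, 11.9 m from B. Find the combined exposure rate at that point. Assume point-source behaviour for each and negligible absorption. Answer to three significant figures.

By superposition, sum each source's inverse-square contribution:
A: 42.1 × (2.52/30.0)² = 0.2971 mSv/h
B: 30.0 × (1.00/11.9)² = 0.2118 mSv/h
Total = 0.2971 + 0.2118 = 0.5089 mSv/h.

0.509 mSv/h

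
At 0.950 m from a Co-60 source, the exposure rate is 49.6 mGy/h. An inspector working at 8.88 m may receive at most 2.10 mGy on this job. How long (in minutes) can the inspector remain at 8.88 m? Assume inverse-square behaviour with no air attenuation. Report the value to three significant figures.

222 min

Using I₁d₁² = I₂d₂², rate at 8.88 m:
49.6 × (0.950/8.88)² = 49.6 × 0.01145 = 0.5679 mGy/h.
Stay time = 2.10 mGy ÷ 0.5679 mGy/h = 3.698 h = 221.9 min.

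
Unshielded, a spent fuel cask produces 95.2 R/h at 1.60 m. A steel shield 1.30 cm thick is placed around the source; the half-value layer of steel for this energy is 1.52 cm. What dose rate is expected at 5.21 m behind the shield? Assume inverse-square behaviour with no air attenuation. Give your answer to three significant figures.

Distance alone: 95.2 × (1.60/5.21)² = 95.2 × 0.09431 = 8.978 R/h.
Shield: 1.30/1.52 = 0.8553 half-value layers → attenuation 2^(−0.8553) = 0.5528.
Combined: 8.978 × 0.5528 = 4.963 R/h.

4.96 R/h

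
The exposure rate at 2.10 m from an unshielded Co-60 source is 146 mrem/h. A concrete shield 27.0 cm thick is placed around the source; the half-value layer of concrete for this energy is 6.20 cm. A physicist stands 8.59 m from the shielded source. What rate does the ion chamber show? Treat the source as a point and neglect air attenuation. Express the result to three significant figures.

0.426 mrem/h

Distance alone: (2.10/8.59)² = 0.05977, so 146 × 0.05977 = 8.726 mrem/h.
Shield: 27.0/6.20 = 4.355 half-value layers → attenuation 2^(−4.355) = 0.04887.
Combined: 8.726 × 0.04887 = 0.4264 mrem/h.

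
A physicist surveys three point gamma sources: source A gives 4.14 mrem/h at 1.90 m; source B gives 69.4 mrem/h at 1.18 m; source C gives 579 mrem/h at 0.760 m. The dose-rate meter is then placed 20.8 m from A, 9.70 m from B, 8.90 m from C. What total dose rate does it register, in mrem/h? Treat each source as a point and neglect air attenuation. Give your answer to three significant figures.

5.28 mrem/h

By superposition, sum each source's inverse-square contribution:
A: 4.14 × (1.90/20.8)² = 0.03454 mrem/h
B: 69.4 × (1.18/9.70)² = 1.027 mrem/h
C: 579 × (0.760/8.90)² = 4.222 mrem/h
Total = 0.03454 + 1.027 + 4.222 = 5.284 mrem/h.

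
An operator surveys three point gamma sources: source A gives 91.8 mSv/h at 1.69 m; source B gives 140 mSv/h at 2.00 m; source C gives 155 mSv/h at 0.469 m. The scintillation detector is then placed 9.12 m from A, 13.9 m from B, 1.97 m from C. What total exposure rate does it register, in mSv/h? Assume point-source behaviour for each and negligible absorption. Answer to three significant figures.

14.8 mSv/h

By superposition, sum each source's inverse-square contribution:
A: 91.8 × (1.69/9.12)² = 3.152 mSv/h
B: 140 × (2.00/13.9)² = 2.898 mSv/h
C: 155 × (0.469/1.97)² = 8.785 mSv/h
Total = 3.152 + 2.898 + 8.785 = 14.84 mSv/h.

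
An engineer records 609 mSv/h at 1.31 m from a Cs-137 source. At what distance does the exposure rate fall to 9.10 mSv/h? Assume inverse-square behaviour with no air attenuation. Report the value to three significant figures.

10.7 m

Using I₁d₁² = I₂d₂², d₂ = d₁·√(I₁/I₂).
I₁/I₂ = 609/9.10 = 66.92, so d₂ = 1.31 × √66.92 = 10.72 m.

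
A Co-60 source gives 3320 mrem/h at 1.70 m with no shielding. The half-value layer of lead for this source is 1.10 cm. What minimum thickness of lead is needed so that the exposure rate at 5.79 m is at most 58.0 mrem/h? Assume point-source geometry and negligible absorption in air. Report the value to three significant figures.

2.53 cm

At 5.79 m, distance alone gives (1.70/5.79)² = 0.08621, so 3320 × 0.08621 = 286.2 mrem/h.
Further attenuation needed: 286.2/58.0 = 4.934.
n = log₂(4.934) = 2.303 half-value layers.
Thickness = 2.303 × 1.10 cm = 2.533 cm.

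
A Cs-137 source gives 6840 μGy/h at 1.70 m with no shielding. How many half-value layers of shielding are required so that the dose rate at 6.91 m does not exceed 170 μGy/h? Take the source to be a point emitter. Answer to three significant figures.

1.28 half-value layers

At 6.91 m, distance alone gives (1.70/6.91)² = 0.06053, so 6840 × 0.06053 = 414.0 μGy/h.
Further attenuation needed: 414.0/170 = 2.435.
n = log₂(2.435) = 1.284 half-value layers.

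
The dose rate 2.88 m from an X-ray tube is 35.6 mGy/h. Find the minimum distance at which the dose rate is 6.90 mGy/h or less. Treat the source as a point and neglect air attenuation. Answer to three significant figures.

Intensity scales as (d₁/d₂)², so d₂ = d₁·√(I₁/I₂).
I₁/I₂ = 35.6/6.90 = 5.159, so d₂ = 2.88 × √5.159 = 6.541 m.

6.54 m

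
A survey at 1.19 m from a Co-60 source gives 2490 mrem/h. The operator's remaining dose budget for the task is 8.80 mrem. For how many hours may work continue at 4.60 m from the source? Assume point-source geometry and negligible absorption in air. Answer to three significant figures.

By the inverse-square law, rate at 4.60 m:
2490 × (1.19/4.60)² = 2490 × 0.06692 = 166.6 mrem/h.
Stay time = 8.80 mrem ÷ 166.6 mrem/h = 0.05282 h.

0.0528 h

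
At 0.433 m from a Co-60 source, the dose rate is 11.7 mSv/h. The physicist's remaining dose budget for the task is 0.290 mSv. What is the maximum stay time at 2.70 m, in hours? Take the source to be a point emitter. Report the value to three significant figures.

Applying the 1/r² law, rate at 2.70 m:
(0.433/2.70)² = 0.02572, so 11.7 × 0.02572 = 0.3009 mSv/h.
Stay time = 0.290 mSv ÷ 0.3009 mSv/h = 0.9638 h.

0.964 h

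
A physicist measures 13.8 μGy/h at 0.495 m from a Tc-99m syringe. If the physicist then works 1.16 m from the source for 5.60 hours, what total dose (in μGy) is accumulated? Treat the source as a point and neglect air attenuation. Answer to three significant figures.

Using I₁d₁² = I₂d₂², rate at 1.16 m:
(0.495/1.16)² = 0.1821, so 13.8 × 0.1821 = 2.513 μGy/h.
Dose = rate × time = 2.513 μGy/h × 5.600 h = 14.07 μGy.

14.1 μGy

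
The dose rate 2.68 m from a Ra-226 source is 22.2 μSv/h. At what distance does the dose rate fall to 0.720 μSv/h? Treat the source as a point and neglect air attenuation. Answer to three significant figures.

Since intensity falls as 1/r², d₂ = d₁·√(I₁/I₂).
I₁/I₂ = 22.2/0.720 = 30.83, so d₂ = 2.68 × √30.83 = 14.88 m.

14.9 m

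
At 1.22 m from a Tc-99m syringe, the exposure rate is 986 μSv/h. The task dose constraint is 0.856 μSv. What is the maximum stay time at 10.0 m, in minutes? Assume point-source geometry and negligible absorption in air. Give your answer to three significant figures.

3.50 min

Intensity scales as (d₁/d₂)², so rate at 10.0 m:
986 × (1.22/10.0)² = 986 × 0.01488 = 14.67 μSv/h.
Stay time = 0.856 μSv ÷ 14.67 μSv/h = 0.05835 h = 3.501 min.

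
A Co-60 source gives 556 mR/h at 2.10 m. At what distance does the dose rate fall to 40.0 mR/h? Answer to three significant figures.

7.83 m

Intensity scales as (d₁/d₂)², so d₂ = d₁·√(I₁/I₂).
I₁/I₂ = 556/40.0 = 13.90, so d₂ = 2.10 × √13.90 = 7.829 m.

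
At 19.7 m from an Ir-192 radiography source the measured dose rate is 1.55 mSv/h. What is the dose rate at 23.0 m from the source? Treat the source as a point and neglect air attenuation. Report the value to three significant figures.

By the inverse-square law, scaling from 19.7 m to 23.0 m:
1.55 × (19.7/23.0)² = 1.55 × 0.7336 = 1.137 mSv/h.

1.14 mSv/h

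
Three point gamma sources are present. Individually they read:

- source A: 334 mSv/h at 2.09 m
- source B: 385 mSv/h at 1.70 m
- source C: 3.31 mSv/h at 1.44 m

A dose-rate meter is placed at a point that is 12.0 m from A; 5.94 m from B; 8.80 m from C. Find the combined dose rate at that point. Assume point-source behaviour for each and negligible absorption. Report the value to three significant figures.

Each source contributes Iᵢ·(dᵢ/rᵢ)²; contributions add.
A: 334 × (2.09/12.0)² = 10.13 mSv/h
B: 385 × (1.70/5.94)² = 31.53 mSv/h
C: 3.31 × (1.44/8.80)² = 0.08863 mSv/h
Total = 10.13 + 31.53 + 0.08863 = 41.75 mSv/h.

41.8 mSv/h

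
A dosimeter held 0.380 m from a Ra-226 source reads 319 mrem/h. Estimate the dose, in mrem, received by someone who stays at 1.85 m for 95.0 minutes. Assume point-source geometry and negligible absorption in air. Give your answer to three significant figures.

21.3 mrem

By the inverse-square law, rate at 1.85 m:
(0.380/1.85)² = 0.04219, so 319 × 0.04219 = 13.46 mrem/h.
Dose = rate × time = 13.46 mrem/h × 1.583 h = 21.31 mrem.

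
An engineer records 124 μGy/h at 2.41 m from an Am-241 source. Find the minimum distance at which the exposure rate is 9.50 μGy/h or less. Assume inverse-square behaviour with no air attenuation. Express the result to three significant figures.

8.71 m

Applying the 1/r² law, d₂ = d₁·√(I₁/I₂).
I₁/I₂ = 124/9.50 = 13.05, so d₂ = 2.41 × √13.05 = 8.706 m.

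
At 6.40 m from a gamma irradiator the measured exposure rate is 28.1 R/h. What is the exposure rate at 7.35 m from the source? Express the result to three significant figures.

Applying the 1/r² law, scaling from 6.40 m to 7.35 m:
28.1 × (6.40/7.35)² = 28.1 × 0.7582 = 21.31 R/h.

21.3 R/h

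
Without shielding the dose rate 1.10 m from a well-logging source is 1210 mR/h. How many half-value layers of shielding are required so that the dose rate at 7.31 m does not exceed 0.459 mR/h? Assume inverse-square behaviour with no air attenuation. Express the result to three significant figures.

At 7.31 m, distance alone gives (1.10/7.31)² = 0.02264, so 1210 × 0.02264 = 27.39 mR/h.
Further attenuation needed: 27.39/0.459 = 59.67.
n = log₂(59.67) = 5.899 half-value layers.

5.90 half-value layers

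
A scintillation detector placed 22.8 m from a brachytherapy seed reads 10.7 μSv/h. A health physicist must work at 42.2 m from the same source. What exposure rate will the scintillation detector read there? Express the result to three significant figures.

3.12 μSv/h

Using I₁d₁² = I₂d₂², scaling from 22.8 m to 42.2 m:
10.7 × (22.8/42.2)² = 10.7 × 0.2919 = 3.123 μSv/h.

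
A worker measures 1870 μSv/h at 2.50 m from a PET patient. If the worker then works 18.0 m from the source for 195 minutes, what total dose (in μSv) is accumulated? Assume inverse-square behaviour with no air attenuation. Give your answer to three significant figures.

Intensity scales as (d₁/d₂)², so rate at 18.0 m:
1870 × (2.50/18.0)² = 1870 × 0.01929 = 36.07 μSv/h.
Dose = rate × time = 36.07 μSv/h × 3.250 h = 117.2 μSv.

117 μSv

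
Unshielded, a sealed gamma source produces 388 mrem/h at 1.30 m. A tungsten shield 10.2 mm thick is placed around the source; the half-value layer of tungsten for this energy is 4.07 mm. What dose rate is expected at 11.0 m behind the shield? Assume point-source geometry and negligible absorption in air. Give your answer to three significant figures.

0.954 mrem/h

Distance alone: (1.30/11.0)² = 0.01397, so 388 × 0.01397 = 5.420 mrem/h.
Shield: 10.2/4.07 = 2.506 half-value layers → attenuation 2^(−2.506) = 0.1760.
Combined: 5.420 × 0.1760 = 0.9539 mrem/h.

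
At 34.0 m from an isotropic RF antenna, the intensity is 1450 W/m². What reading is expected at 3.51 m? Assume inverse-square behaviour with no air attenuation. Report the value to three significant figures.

Applying the 1/r² law, the rate at 3.51 m is
(34.0/3.51)² = 93.83, so 1450 × 93.83 = 136100 W/m².

136000 W/m²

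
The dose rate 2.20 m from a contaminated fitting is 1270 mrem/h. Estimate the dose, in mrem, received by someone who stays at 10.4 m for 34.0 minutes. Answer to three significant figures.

By the inverse-square law, rate at 10.4 m:
1270 × (2.20/10.4)² = 1270 × 0.04475 = 56.83 mrem/h.
Dose = rate × time = 56.83 mrem/h × 0.5667 h = 32.21 mrem.

32.2 mrem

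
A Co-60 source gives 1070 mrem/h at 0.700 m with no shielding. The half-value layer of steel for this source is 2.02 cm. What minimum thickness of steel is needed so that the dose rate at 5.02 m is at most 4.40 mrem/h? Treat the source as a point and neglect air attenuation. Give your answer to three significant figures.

4.53 cm

At 5.02 m, distance alone gives 1070 × (0.700/5.02)² = 1070 × 0.01944 = 20.80 mrem/h.
Further attenuation needed: 20.80/4.40 = 4.727.
n = log₂(4.727) = 2.241 half-value layers.
Thickness = 2.241 × 2.02 cm = 4.527 cm.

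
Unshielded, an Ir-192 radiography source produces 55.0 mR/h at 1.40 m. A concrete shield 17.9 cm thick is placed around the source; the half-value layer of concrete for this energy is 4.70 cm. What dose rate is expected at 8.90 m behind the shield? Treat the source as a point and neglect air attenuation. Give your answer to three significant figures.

Distance alone: 55.0 × (1.40/8.90)² = 55.0 × 0.02474 = 1.361 mR/h.
Shield: 17.9/4.70 = 3.809 half-value layers → attenuation 2^(−3.809) = 0.07135.
Combined: 1.361 × 0.07135 = 0.09711 mR/h.

0.0971 mR/h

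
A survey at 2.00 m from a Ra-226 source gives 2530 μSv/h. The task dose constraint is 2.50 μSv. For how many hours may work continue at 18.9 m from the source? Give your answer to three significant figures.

Since intensity falls as 1/r², rate at 18.9 m:
2530 × (2.00/18.9)² = 2530 × 0.01120 = 28.34 μSv/h.
Stay time = 2.50 μSv ÷ 28.34 μSv/h = 0.08821 h.

0.0882 h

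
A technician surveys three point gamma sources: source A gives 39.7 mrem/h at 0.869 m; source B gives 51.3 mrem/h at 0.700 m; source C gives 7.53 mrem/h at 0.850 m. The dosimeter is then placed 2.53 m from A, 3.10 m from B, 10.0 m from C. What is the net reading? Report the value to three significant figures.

7.35 mrem/h

Each source contributes Iᵢ·(dᵢ/rᵢ)²; contributions add.
A: 39.7 × (0.869/2.53)² = 4.684 mrem/h
B: 51.3 × (0.700/3.10)² = 2.616 mrem/h
C: 7.53 × (0.850/10.0)² = 0.05440 mrem/h
Total = 4.684 + 2.616 + 0.05440 = 7.354 mrem/h.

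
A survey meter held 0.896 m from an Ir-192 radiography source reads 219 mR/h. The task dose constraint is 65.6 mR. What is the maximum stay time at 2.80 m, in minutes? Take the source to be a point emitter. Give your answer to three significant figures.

Applying the 1/r² law, rate at 2.80 m:
219 × (0.896/2.80)² = 219 × 0.1024 = 22.43 mR/h.
Stay time = 65.6 mR ÷ 22.43 mR/h = 2.925 h = 175.5 min.

176 min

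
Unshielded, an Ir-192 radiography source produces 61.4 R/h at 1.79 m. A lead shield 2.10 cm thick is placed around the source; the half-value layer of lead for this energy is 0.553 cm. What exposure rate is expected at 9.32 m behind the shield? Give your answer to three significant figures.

0.163 R/h

Distance alone: (1.79/9.32)² = 0.03689, so 61.4 × 0.03689 = 2.265 R/h.
Shield: 2.10/0.553 = 3.797 half-value layers → attenuation 2^(−3.797) = 0.07194.
Combined: 2.265 × 0.07194 = 0.1629 R/h.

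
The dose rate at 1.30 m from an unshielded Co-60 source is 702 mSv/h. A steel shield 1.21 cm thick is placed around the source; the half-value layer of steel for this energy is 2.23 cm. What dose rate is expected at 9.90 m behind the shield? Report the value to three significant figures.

8.31 mSv/h

Distance alone: (1.30/9.90)² = 0.01724, so 702 × 0.01724 = 12.10 mSv/h.
Shield: 1.21/2.23 = 0.5426 half-value layers → attenuation 2^(−0.5426) = 0.6865.
Combined: 12.10 × 0.6865 = 8.307 mSv/h.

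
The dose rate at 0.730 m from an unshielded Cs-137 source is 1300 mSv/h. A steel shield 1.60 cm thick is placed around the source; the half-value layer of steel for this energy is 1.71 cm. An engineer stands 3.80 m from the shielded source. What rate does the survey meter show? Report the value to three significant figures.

Distance alone: (0.730/3.80)² = 0.03690, so 1300 × 0.03690 = 47.97 mSv/h.
Shield: 1.60/1.71 = 0.9357 half-value layers → attenuation 2^(−0.9357) = 0.5228.
Combined: 47.97 × 0.5228 = 25.08 mSv/h.

25.1 mSv/h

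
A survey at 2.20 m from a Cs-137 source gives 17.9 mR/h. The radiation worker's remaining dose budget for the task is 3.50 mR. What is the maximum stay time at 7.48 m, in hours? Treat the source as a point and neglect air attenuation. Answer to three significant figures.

2.26 h

Intensity scales as (d₁/d₂)², so rate at 7.48 m:
17.9 × (2.20/7.48)² = 17.9 × 0.08651 = 1.549 mR/h.
Stay time = 3.50 mR ÷ 1.549 mR/h = 2.260 h.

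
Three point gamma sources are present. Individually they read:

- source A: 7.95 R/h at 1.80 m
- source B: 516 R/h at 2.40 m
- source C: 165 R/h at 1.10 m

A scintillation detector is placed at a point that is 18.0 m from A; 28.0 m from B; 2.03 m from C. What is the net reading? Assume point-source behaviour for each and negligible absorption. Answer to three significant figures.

Each source contributes Iᵢ·(dᵢ/rᵢ)²; contributions add.
A: 7.95 × (1.80/18.0)² = 0.07950 R/h
B: 516 × (2.40/28.0)² = 3.791 R/h
C: 165 × (1.10/2.03)² = 48.45 R/h
Total = 0.07950 + 3.791 + 48.45 = 52.32 R/h.

52.3 R/h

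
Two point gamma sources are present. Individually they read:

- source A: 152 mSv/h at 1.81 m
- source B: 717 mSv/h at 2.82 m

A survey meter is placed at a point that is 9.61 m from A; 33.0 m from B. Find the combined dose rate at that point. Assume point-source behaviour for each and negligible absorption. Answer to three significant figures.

Each source contributes Iᵢ·(dᵢ/rᵢ)²; contributions add.
A: 152 × (1.81/9.61)² = 5.392 mSv/h
B: 717 × (2.82/33.0)² = 5.236 mSv/h
Total = 5.392 + 5.236 = 10.63 mSv/h.

10.6 mSv/h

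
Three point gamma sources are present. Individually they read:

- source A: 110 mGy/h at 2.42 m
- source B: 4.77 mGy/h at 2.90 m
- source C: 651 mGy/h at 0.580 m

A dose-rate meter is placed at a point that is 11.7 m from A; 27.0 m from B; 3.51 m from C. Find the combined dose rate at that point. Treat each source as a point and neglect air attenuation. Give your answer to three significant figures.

22.5 mGy/h

Each source contributes Iᵢ·(dᵢ/rᵢ)²; contributions add.
A: 110 × (2.42/11.7)² = 4.706 mGy/h
B: 4.77 × (2.90/27.0)² = 0.05503 mGy/h
C: 651 × (0.580/3.51)² = 17.78 mGy/h
Total = 4.706 + 0.05503 + 17.78 = 22.54 mGy/h.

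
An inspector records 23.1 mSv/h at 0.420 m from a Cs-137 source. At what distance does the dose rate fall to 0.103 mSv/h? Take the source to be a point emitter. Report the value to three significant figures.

Intensity scales as (d₁/d₂)², so d₂ = d₁·√(I₁/I₂).
I₁/I₂ = 23.1/0.103 = 224.3, so d₂ = 0.420 × √224.3 = 6.290 m.

6.29 m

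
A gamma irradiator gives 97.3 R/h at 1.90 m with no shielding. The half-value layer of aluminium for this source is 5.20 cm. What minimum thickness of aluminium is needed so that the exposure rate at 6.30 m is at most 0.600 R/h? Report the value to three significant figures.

20.2 cm

At 6.30 m, distance alone gives 97.3 × (1.90/6.30)² = 97.3 × 0.09095 = 8.849 R/h.
Further attenuation needed: 8.849/0.600 = 14.75.
n = log₂(14.75) = 3.883 half-value layers.
Thickness = 3.883 × 5.20 cm = 20.19 cm.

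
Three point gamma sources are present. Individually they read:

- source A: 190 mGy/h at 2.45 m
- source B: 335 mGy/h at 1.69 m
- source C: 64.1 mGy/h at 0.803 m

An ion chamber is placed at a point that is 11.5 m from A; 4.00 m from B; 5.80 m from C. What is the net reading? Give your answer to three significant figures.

69.7 mGy/h

Each source contributes Iᵢ·(dᵢ/rᵢ)²; contributions add.
A: 190 × (2.45/11.5)² = 8.624 mGy/h
B: 335 × (1.69/4.00)² = 59.80 mGy/h
C: 64.1 × (0.803/5.80)² = 1.229 mGy/h
Total = 8.624 + 59.80 + 1.229 = 69.65 mGy/h.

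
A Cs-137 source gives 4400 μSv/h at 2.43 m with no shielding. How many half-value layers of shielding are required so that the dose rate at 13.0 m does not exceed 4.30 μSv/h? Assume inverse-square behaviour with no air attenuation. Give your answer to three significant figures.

5.16 half-value layers

At 13.0 m, distance alone gives (2.43/13.0)² = 0.03494, so 4400 × 0.03494 = 153.7 μSv/h.
Further attenuation needed: 153.7/4.30 = 35.74.
n = log₂(35.74) = 5.159 half-value layers.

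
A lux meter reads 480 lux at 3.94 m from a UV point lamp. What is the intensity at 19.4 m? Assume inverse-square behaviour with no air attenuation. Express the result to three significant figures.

Since intensity falls as 1/r², the rate at 19.4 m is
480 × (3.94/19.4)² = 480 × 0.04125 = 19.80 lux.

19.8 lux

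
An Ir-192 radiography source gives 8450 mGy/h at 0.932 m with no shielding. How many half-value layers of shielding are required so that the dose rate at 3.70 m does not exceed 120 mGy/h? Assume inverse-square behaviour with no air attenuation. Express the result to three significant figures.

At 3.70 m, distance alone gives 8450 × (0.932/3.70)² = 8450 × 0.06345 = 536.2 mGy/h.
Further attenuation needed: 536.2/120 = 4.468.
n = log₂(4.468) = 2.160 half-value layers.

2.16 half-value layers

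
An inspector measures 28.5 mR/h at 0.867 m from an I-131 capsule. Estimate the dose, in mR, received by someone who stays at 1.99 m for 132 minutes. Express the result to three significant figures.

11.9 mR

Intensity scales as (d₁/d₂)², so rate at 1.99 m:
28.5 × (0.867/1.99)² = 28.5 × 0.1898 = 5.409 mR/h.
Dose = rate × time = 5.409 mR/h × 2.200 h = 11.90 mR.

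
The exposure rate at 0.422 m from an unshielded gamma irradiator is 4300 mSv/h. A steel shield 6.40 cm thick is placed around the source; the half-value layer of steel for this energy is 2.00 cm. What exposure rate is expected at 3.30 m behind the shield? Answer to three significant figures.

7.65 mSv/h

Distance alone: (0.422/3.30)² = 0.01635, so 4300 × 0.01635 = 70.31 mSv/h.
Shield: 6.40/2.00 = 3.200 half-value layers → attenuation 2^(−3.200) = 0.1088.
Combined: 70.31 × 0.1088 = 7.650 mSv/h.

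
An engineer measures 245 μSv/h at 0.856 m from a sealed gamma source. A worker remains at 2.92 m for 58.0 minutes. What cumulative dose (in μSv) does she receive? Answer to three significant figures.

Since intensity falls as 1/r², rate at 2.92 m:
245 × (0.856/2.92)² = 245 × 0.08594 = 21.06 μSv/h.
Dose = rate × time = 21.06 μSv/h × 0.9667 h = 20.36 μSv.

20.4 μSv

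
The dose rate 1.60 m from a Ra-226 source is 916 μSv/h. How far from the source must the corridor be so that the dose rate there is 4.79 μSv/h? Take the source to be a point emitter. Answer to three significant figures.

22.1 m

Using I₁d₁² = I₂d₂², d₂ = d₁·√(I₁/I₂).
I₁/I₂ = 916/4.79 = 191.2, so d₂ = 1.60 × √191.2 = 22.12 m.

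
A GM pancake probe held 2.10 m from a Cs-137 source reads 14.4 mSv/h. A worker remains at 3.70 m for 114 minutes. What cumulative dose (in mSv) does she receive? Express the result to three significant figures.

Intensity scales as (d₁/d₂)², so rate at 3.70 m:
14.4 × (2.10/3.70)² = 14.4 × 0.3221 = 4.638 mSv/h.
Dose = rate × time = 4.638 mSv/h × 1.900 h = 8.812 mSv.

8.81 mSv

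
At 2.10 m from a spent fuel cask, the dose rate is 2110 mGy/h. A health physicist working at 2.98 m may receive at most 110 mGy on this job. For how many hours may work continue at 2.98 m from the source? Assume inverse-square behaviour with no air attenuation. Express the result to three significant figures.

Since intensity falls as 1/r², rate at 2.98 m:
(2.10/2.98)² = 0.4966, so 2110 × 0.4966 = 1048 mGy/h.
Stay time = 110 mGy ÷ 1048 mGy/h = 0.1050 h.

0.105 h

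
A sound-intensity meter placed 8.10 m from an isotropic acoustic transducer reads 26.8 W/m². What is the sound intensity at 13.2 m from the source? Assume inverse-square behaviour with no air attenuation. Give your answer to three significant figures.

10.1 W/m²

Applying the 1/r² law, scaling from 8.10 m to 13.2 m:
26.8 × (8.10/13.2)² = 26.8 × 0.3765 = 10.09 W/m².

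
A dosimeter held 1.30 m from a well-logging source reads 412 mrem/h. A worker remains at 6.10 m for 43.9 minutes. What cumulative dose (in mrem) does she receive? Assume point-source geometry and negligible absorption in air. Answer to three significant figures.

13.7 mrem

Intensity scales as (d₁/d₂)², so rate at 6.10 m:
412 × (1.30/6.10)² = 412 × 0.04542 = 18.71 mrem/h.
Dose = rate × time = 18.71 mrem/h × 0.7317 h = 13.69 mrem.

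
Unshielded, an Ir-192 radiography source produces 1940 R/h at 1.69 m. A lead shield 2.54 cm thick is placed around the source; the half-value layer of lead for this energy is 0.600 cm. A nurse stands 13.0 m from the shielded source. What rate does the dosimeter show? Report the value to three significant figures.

Distance alone: 1940 × (1.69/13.0)² = 1940 × 0.01690 = 32.79 R/h.
Shield: 2.54/0.600 = 4.233 half-value layers → attenuation 2^(−4.233) = 0.05318.
Combined: 32.79 × 0.05318 = 1.744 R/h.

1.74 R/h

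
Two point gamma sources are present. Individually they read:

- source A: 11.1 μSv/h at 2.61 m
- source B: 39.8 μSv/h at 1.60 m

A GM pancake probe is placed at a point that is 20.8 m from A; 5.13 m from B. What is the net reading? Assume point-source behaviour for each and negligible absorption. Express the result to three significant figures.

4.05 μSv/h

By superposition, sum each source's inverse-square contribution:
A: 11.1 × (2.61/20.8)² = 0.1748 μSv/h
B: 39.8 × (1.60/5.13)² = 3.872 μSv/h
Total = 0.1748 + 3.872 = 4.047 μSv/h.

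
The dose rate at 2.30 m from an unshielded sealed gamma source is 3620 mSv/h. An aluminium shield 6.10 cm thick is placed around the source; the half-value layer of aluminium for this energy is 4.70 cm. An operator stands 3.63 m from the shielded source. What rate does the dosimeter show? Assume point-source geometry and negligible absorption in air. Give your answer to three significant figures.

591 mSv/h

Distance alone: (2.30/3.63)² = 0.4015, so 3620 × 0.4015 = 1453 mSv/h.
Shield: 6.10/4.70 = 1.298 half-value layers → attenuation 2^(−1.298) = 0.4067.
Combined: 1453 × 0.4067 = 590.9 mSv/h.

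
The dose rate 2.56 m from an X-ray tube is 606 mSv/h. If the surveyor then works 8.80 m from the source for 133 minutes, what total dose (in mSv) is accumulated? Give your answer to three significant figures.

Applying the 1/r² law, rate at 8.80 m:
606 × (2.56/8.80)² = 606 × 0.08463 = 51.29 mSv/h.
Dose = rate × time = 51.29 mSv/h × 2.217 h = 113.7 mSv.

114 mSv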